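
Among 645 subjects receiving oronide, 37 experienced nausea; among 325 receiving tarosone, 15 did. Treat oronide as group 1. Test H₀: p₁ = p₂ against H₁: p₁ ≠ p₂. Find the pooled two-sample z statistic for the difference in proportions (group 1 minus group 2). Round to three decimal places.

p̂₁ = 37/645 ≈ 0.05736, p̂₂ = 15/325 ≈ 0.04615.
Pooled p̂ = (37+15)/(645+325) = 52/970 = 0.05361.
SE = √(p̂(1−p̂)(1/n₁+1/n₂)) = √(0.05361·0.94639·0.00462731) = √(0.000234764) = 0.01532.
z = (0.05736 − 0.04615)/0.01532 = 0.01121/0.01532 = 0.732.
Two-sided p-value ≈ 2·Φ(−0.732) = 0.4644.

z = 0.732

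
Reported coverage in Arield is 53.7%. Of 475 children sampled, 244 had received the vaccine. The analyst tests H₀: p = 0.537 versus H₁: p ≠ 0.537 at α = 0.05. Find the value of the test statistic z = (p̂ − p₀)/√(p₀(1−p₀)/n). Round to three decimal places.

z = -1.019

p̂ = 244/475 = 0.51368.
Under H₀, SE = √(0.537·0.463/475) = √(0.000523434) = 0.02288.
z = (0.51368 − 0.537)/0.02288 = -0.02332/0.02288 = -1.019.
Two-sided p-value ≈ 2·Φ(−1.019) = 0.3082, so at α = 0.05 we fail to reject H₀.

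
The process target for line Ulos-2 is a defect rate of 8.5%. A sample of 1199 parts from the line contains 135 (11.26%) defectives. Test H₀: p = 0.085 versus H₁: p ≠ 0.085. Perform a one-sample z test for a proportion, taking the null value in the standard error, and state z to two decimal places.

p̂ = 135/1199 = 0.11259.
Under H₀, SE = √(0.085·0.915/1199) = √(6.48666e-05) = 0.00805.
z = (0.11259 − 0.085)/0.00805 = 0.02759/0.00805 = 3.43.
Two-sided p-value ≈ 2·Φ(−3.426) = 0.0006.

z = 3.43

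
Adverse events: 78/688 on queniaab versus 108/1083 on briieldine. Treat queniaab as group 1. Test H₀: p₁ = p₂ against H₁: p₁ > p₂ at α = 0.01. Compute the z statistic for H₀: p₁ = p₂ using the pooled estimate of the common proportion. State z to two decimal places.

z = 0.91

p̂₁ = 78/688 = 0.11337, p̂₂ = 108/1083 = 0.09972.
Pooled p̂ = (78+108)/(688+1083) = 186/1771 = 0.10503.
SE = √(0.0939951 × 0.00237685) = 0.01495.
z = (0.11337 − 0.09972)/0.01495 = 0.01365/0.01495 = 0.91.
p-value = P(Z > 0.913) ≈ 0.1806, so at α = 0.01 we fail to reject H₀.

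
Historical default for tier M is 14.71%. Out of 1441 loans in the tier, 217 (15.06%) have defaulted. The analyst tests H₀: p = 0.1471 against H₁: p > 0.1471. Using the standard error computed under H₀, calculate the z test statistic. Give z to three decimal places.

z = 0.374

p̂ = 217/1441 ≈ 0.15059.
Under H₀, SE = √(0.1471·0.8529/1441) = √(8.70656e-05) = 0.00933.
z = (0.15059 − 0.1471)/0.00933 = 0.00349/0.00933 = 0.374.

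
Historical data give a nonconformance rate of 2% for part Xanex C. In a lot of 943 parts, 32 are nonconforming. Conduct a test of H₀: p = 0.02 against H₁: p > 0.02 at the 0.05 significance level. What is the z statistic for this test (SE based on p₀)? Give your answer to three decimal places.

z = 3.056

p̂ = 32/943 ≈ 0.033934.
SE = √(p₀(1−p₀)/n) = √(0.0196/943) = 0.004559.
z = (0.033934 − 0.02)/0.004559 = 0.013934/0.004559 = 3.056.
p-value = P(Z > 3.056) ≈ 0.0011. With α = 0.05, reject H₀.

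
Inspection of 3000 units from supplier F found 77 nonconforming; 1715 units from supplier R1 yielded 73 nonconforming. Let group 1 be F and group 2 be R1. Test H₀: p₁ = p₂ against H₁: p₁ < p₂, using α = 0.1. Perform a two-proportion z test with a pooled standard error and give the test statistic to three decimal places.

z = -3.181

p̂₁ = 77/3000 = 0.025667, p̂₂ = 73/1715 = 0.042566.
Pooled p̂ = (77+73)/(3000+1715) = 150/4715 = 0.031813.
SE = √(0.0308013 × 0.000916424) = 0.005313.
z = (0.025667 − 0.042566)/0.005313 = -0.016899/0.005313 = -3.181.
p-value = P(Z < -3.181) ≈ 0.0007. With α = 0.1, reject H₀.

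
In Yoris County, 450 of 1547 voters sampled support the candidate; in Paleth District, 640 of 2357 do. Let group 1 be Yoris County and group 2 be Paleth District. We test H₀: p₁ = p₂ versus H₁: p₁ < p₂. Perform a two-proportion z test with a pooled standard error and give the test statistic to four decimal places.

z = 1.3185

p̂₁ = 450/1547 = 0.290886, p̂₂ = 640/2357 = 0.271532.
Pooled p̂ = (450+640)/(1547+2357) = 1090/3904 = 0.279201.
SE = √(0.201248 × 0.00107068) = 0.014679.
z = (0.290886 − 0.271532)/0.014679 = 0.019354/0.014679 = 1.3185.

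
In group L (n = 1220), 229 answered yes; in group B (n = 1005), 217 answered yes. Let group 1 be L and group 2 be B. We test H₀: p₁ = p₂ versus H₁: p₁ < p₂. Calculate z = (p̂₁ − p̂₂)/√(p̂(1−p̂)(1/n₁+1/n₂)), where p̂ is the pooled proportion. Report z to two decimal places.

z = -1.65

p̂₁ = 229/1220 = 0.1877, p̂₂ = 217/1005 = 0.2159.
Pooled p̂ = (229+217)/(1220+1005) = 446/2225 = 0.2004.
SE = √(0.160269 × 0.0018147) = 0.0171.
z = (0.1877 − 0.2159)/0.0171 = -0.0282/0.0171 = -1.65.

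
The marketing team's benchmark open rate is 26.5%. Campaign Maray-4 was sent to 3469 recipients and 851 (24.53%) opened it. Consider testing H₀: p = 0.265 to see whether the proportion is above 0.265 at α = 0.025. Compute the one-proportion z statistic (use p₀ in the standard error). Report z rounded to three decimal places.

p̂ = 851/3469 ≈ 0.245316.
Standard error under H₀: √(0.265×0.735/3469) = 0.007493.
z = (0.245316 − 0.265)/0.007493 = -0.019684/0.007493 = -2.627.
p-value = P(Z > -2.627) ≈ 0.9957; since p > α = 0.025, fail to reject H₀.

z = -2.627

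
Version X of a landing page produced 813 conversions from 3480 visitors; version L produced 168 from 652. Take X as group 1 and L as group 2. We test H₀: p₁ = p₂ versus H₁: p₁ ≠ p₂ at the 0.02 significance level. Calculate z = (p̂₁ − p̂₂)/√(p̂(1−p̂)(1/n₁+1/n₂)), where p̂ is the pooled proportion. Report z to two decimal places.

z = -1.32

p̂₁ = 813/3480 ≈ 0.2336, p̂₂ = 168/652 ≈ 0.2577.
Pooled p̂ = (813+168)/(3480+652) = 981/4132 = 0.2374.
SE = √(0.181049 × 0.0018211) = 0.0182.
z = (0.2336 − 0.2577)/0.0182 = -0.0241/0.0182 = -1.32.
p-value = 2·P(Z > 1.324) ≈ 0.1854; since p > α = 0.02, fail to reject H₀.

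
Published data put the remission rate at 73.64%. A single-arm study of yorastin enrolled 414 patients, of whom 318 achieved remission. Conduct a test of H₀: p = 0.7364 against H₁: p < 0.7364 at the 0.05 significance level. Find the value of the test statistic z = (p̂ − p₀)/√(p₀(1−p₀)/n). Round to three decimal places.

z = 1.465

p̂ = 318/414 = 0.76812.
Standard error under H₀: √(0.7364×0.2636/414) = 0.02165.
z = (0.76812 − 0.7364)/0.02165 = 0.03172/0.02165 = 1.465.
p-value = P(Z < 1.465) ≈ 0.9285. With α = 0.05, fail to reject H₀.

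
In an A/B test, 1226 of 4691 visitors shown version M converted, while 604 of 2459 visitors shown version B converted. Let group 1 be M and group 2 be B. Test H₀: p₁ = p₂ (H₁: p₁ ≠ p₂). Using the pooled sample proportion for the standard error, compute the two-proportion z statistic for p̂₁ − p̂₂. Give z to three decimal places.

p̂₁ = 1226/4691 = 0.261352, p̂₂ = 604/2459 = 0.245628.
Pooled p̂ = (1226+604)/(4691+2459) = 1830/7150 = 0.255944.
SE = √(0.190437 × 0.000619844) = 0.010865.
z = (0.261352 − 0.245628)/0.010865 = 0.015724/0.010865 = 1.447.

z = 1.447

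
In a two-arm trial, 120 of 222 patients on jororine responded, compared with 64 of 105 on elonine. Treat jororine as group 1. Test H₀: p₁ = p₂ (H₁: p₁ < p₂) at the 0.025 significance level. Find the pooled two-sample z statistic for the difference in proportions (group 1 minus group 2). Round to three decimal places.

z = -1.174

p̂₁ = 120/222 = 0.54054, p̂₂ = 64/105 = 0.60952.
Pooled p̂ = (120+64)/(222+105) = 184/327 = 0.56269.
SE = √(p̂(1−p̂)(1/n₁+1/n₂)) = √(0.56269·0.43731·0.0140283) = √(0.00345194) = 0.05875.
z = (0.54054 − 0.60952)/0.05875 = -0.06898/0.05875 = -1.174.
p-value = P(Z < -1.174) ≈ 0.1202; since p > α = 0.025, fail to reject H₀.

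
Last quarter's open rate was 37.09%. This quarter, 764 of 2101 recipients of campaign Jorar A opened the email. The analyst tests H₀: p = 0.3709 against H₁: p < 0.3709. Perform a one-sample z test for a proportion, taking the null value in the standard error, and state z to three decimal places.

p̂ = 764/2101 = 0.36364.
Standard error under H₀: √(0.3709×0.6291/2101) = 0.01054.
z = (0.36364 − 0.3709)/0.01054 = -0.00726/0.01054 = -0.689.

z = -0.689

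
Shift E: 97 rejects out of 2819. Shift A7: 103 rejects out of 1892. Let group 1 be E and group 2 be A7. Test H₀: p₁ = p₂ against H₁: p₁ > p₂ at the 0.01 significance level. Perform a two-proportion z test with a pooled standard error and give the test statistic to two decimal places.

z = -3.34

p̂₁ = 97/2819 ≈ 0.03441, p̂₂ = 103/1892 ≈ 0.05444.
Pooled p̂ = (97+103)/(2819+1892) = 200/4711 = 0.04245.
SE = √(0.0406515 × 0.000883277) = 0.00599.
z = (0.03441 − 0.05444)/0.00599 = -0.02003/0.00599 = -3.34.
p-value = P(Z > -3.343) ≈ 0.9996. With α = 0.01, fail to reject H₀.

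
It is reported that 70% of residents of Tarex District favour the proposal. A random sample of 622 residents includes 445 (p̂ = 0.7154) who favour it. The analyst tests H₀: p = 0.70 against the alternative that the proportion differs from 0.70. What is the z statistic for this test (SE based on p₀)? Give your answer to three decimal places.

z = 0.840

p̂ = 445/622 ≈ 0.71543.
SE = √(p₀(1−p₀)/n) = √(0.21/622) = 0.01837.
z = (0.71543 − 0.7)/0.01837 = 0.01543/0.01837 = 0.840.
p-value = 2·P(Z > 0.840) ≈ 0.4009.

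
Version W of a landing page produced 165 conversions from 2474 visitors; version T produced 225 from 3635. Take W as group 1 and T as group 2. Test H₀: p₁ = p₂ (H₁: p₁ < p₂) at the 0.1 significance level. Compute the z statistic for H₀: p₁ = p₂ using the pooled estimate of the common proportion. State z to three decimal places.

p̂₁ = 165/2474 ≈ 0.066694, p̂₂ = 225/3635 ≈ 0.061898.
Pooled p̂ = (165+225)/(2474+3635) = 390/6109 = 0.063840.
SE = √(0.0597647 × 0.000679307) = 0.006372.
z = (0.066694 − 0.061898)/0.006372 = 0.004796/0.006372 = 0.753.
p-value = P(Z < 0.753) ≈ 0.7742; since p > α = 0.1, fail to reject H₀.

z = 0.753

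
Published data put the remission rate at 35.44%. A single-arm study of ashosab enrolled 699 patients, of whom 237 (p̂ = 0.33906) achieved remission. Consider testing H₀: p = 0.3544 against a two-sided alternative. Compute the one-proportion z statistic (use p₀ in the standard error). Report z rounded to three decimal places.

z = -0.848

p̂ = 237/699 ≈ 0.33906.
SE = √(p₀(1−p₀)/n) = √(0.2288/699) = 0.01809.
z = (0.33906 − 0.3544)/0.01809 = -0.01534/0.01809 = -0.848.
Two-sided p-value ≈ 2·Φ(−0.848) = 0.3964.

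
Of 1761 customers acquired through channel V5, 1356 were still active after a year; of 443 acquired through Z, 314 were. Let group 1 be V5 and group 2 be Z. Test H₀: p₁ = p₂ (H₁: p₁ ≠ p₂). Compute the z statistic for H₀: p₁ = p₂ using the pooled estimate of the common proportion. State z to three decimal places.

p̂₁ = 1356/1761 ≈ 0.770017, p̂₂ = 314/443 ≈ 0.708804.
Pooled p̂ = (1356+314)/(1761+443) = 1670/2204 = 0.757713.
SE = √(0.183584 × 0.0028252) = 0.022774.
z = (0.770017 − 0.708804)/0.022774 = 0.061213/0.022774 = 2.688.
Two-sided p-value ≈ 2·Φ(−2.688) = 0.0072.

z = 2.688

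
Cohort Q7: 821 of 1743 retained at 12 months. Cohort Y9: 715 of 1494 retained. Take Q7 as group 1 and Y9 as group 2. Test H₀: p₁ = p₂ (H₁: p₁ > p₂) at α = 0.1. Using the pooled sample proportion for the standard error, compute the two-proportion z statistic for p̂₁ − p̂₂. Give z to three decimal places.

p̂₁ = 821/1743 = 0.47103, p̂₂ = 715/1494 = 0.47858.
Pooled p̂ = (821+715)/(1743+1494) = 1536/3237 = 0.47451.
SE = √(0.24935 × 0.00124307) = 0.01761.
z = (0.47103 − 0.47858)/0.01761 = -0.00755/0.01761 = -0.429.
p-value = P(Z > -0.429) ≈ 0.6661. With α = 0.1, fail to reject H₀.

z = -0.429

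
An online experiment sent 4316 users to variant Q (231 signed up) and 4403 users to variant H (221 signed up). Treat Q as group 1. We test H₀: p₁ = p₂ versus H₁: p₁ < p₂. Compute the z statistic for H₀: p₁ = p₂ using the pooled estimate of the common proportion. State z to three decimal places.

z = 0.701

p̂₁ = 231/4316 = 0.05352, p̂₂ = 221/4403 = 0.05019.
Pooled p̂ = (231+221)/(4316+4403) = 452/8719 = 0.05184.
SE = √(p̂(1−p̂)(1/n₁+1/n₂)) = √(0.05184·0.94816·0.000458814) = √(2.25522e-05) = 0.00475.
z = (0.05352 − 0.05019)/0.00475 = 0.00333/0.00475 = 0.701.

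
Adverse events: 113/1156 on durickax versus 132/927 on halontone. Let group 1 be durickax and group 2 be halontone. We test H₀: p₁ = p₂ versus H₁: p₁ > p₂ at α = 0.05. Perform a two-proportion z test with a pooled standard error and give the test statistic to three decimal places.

z = -3.143

p̂₁ = 113/1156 = 0.097751, p̂₂ = 132/927 = 0.142395.
Pooled p̂ = (113+132)/(1156+927) = 245/2083 = 0.117619.
SE = √(p̂(1−p̂)(1/n₁+1/n₂)) = √(0.117619·0.882381·0.0019438) = √(0.000201737) = 0.014203.
z = (0.097751 − 0.142395)/0.014203 = -0.044644/0.014203 = -3.143.
p-value = P(Z > -3.143) ≈ 0.9992; since p > α = 0.05, fail to reject H₀.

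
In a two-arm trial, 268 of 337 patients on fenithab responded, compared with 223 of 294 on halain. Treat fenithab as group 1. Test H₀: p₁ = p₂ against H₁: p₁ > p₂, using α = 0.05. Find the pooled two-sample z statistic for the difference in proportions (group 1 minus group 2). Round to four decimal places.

p̂₁ = 268/337 = 0.795252, p̂₂ = 223/294 = 0.758503.
Pooled p̂ = (268+223)/(337+294) = 491/631 = 0.778130.
SE = √(0.172644 × 0.00636872) = 0.033159.
z = (0.795252 − 0.758503)/0.033159 = 0.036749/0.033159 = 1.1083.
p-value = P(Z > 1.108) ≈ 0.1339, so at α = 0.05 we fail to reject H₀.

z = 1.1083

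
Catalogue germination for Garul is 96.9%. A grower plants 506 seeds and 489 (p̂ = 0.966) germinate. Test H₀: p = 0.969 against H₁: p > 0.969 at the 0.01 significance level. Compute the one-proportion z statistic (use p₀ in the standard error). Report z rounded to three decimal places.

z = -0.337

p̂ = 489/506 = 0.966403.
Standard error under H₀: √(0.969×0.031/506) = 0.007705.
z = (0.966403 − 0.969)/0.007705 = -0.002597/0.007705 = -0.337.
p-value = P(Z > -0.337) ≈ 0.6320; since p > α = 0.01, fail to reject H₀.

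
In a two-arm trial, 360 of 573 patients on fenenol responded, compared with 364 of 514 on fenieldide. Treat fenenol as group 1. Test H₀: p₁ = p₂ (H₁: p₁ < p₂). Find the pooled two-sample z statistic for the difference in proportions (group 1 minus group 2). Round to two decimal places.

p̂₁ = 360/573 = 0.62827, p̂₂ = 364/514 = 0.70817.
Pooled p̂ = (360+364)/(573+514) = 724/1087 = 0.66605.
SE = √(p̂(1−p̂)(1/n₁+1/n₂)) = √(0.66605·0.33395·0.00369073) = √(0.000820914) = 0.02865.
z = (0.62827 − 0.70817)/0.02865 = -0.07990/0.02865 = -2.79.

z = -2.79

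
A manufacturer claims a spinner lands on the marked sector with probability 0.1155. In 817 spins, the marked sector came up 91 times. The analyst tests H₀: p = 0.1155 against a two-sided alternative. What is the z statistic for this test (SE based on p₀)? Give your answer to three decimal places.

z = -0.368

p̂ = 91/817 = 0.111383.
Standard error under H₀: √(0.1155×0.8845/817) = 0.011182.
z = (0.111383 − 0.1155)/0.011182 = -0.004117/0.011182 = -0.368.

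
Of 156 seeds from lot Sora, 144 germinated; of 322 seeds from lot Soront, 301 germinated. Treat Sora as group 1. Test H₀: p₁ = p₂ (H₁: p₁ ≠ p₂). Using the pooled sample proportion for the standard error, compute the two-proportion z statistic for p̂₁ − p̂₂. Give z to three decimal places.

p̂₁ = 144/156 = 0.92308, p̂₂ = 301/322 = 0.93478.
Pooled p̂ = (144+301)/(156+322) = 445/478 = 0.93096.
SE = √(0.0642715 × 0.00951585) = 0.02473.
z = (0.92308 − 0.93478)/0.02473 = -0.01170/0.02473 = -0.473.

z = -0.473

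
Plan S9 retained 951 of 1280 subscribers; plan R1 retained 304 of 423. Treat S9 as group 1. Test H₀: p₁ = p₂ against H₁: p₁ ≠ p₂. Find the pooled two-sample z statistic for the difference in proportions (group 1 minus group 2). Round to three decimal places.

z = 0.984

p̂₁ = 951/1280 ≈ 0.74297, p̂₂ = 304/423 ≈ 0.71868.
Pooled p̂ = (951+304)/(1280+423) = 1255/1703 = 0.73693.
SE = √(p̂(1−p̂)(1/n₁+1/n₂)) = √(0.73693·0.26307·0.00314532) = √(0.000609757) = 0.02469.
z = (0.74297 − 0.71868)/0.02469 = 0.02429/0.02469 = 0.984.
p-value = 2·P(Z > 0.984) ≈ 0.3252.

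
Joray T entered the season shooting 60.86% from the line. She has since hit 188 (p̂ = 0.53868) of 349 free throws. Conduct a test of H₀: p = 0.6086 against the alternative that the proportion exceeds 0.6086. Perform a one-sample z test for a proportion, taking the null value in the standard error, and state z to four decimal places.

z = -2.6762

p̂ = 188/349 ≈ 0.5386819.
Standard error under H₀: √(0.6086×0.3914/349) = 0.0261254.
z = (0.5386819 − 0.6086)/0.0261254 = -0.0699181/0.0261254 = -2.6762.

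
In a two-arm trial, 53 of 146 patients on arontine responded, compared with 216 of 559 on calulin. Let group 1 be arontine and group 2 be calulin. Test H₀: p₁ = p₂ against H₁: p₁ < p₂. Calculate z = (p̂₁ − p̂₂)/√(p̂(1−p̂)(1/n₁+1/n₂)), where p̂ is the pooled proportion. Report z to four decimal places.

z = -0.5181

p̂₁ = 53/146 ≈ 0.363014, p̂₂ = 216/559 ≈ 0.386404.
Pooled p̂ = (53+216)/(146+559) = 269/705 = 0.381560.
SE = √(0.235972 × 0.00863822) = 0.045148.
z = (0.363014 − 0.386404)/0.045148 = -0.023390/0.045148 = -0.5181.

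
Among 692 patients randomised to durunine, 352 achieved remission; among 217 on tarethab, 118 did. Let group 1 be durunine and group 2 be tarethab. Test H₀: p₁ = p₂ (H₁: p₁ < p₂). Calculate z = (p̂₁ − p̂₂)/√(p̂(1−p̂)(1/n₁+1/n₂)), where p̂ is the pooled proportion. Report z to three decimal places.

z = -0.903

p̂₁ = 352/692 = 0.50867, p̂₂ = 118/217 = 0.54378.
Pooled p̂ = (352+118)/(692+217) = 470/909 = 0.51705.
SE = √(0.249709 × 0.00605338) = 0.03888.
z = (0.50867 − 0.54378)/0.03888 = -0.03511/0.03888 = -0.903.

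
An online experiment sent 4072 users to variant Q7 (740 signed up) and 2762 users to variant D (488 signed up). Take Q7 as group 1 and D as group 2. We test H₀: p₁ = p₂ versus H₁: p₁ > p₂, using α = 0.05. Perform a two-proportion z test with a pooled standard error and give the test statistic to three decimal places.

z = 0.533

p̂₁ = 740/4072 ≈ 0.181729, p̂₂ = 488/2762 ≈ 0.176684.
Pooled p̂ = (740+488)/(4072+2762) = 1228/6834 = 0.179690.
SE = √(p̂(1−p̂)(1/n₁+1/n₂)) = √(0.179690·0.820310·0.000607636) = √(8.95664e-05) = 0.009464.
z = (0.181729 − 0.176684)/0.009464 = 0.005045/0.009464 = 0.533.
p-value = P(Z > 0.533) ≈ 0.2970; since p > α = 0.05, fail to reject H₀.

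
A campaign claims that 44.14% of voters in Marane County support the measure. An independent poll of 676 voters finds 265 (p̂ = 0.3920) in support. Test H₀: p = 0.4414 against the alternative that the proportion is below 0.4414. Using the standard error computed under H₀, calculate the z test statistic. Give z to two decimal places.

z = -2.59

p̂ = 265/676 ≈ 0.3920.
SE = √(p₀(1−p₀)/n) = √(0.24657/676) = 0.0191.
z = (0.3920 − 0.4414)/0.0191 = -0.0494/0.0191 = -2.59.
p-value = P(Z < -2.586) ≈ 0.0049.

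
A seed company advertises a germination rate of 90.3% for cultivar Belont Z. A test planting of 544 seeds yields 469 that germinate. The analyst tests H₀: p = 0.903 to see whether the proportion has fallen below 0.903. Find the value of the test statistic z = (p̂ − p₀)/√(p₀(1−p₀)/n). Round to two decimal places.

p̂ = 469/544 = 0.8621.
Standard error under H₀: √(0.903×0.097/544) = 0.0127.
z = (0.8621 − 0.903)/0.0127 = -0.0409/0.0127 = -3.22.

z = -3.22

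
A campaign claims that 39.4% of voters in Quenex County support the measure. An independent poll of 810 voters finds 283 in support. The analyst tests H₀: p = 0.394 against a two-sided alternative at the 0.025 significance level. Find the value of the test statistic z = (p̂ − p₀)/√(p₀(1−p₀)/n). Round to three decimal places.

z = -2.599

p̂ = 283/810 ≈ 0.34938.
Standard error under H₀: √(0.394×0.606/810) = 0.01717.
z = (0.34938 − 0.394)/0.01717 = -0.04462/0.01717 = -2.599.
p-value = 2·P(Z > 2.599) ≈ 0.0094. With α = 0.025, reject H₀.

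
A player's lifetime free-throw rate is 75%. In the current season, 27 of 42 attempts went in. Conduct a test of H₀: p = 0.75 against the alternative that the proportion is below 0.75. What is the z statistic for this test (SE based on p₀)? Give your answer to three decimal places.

z = -1.604

p̂ = 27/42 ≈ 0.642857.
Under H₀, SE = √(0.75·0.25/42) = √(0.00446429) = 0.066815.
z = (0.642857 − 0.75)/0.066815 = -0.107143/0.066815 = -1.604.
p-value = P(Z < -1.604) ≈ 0.0544.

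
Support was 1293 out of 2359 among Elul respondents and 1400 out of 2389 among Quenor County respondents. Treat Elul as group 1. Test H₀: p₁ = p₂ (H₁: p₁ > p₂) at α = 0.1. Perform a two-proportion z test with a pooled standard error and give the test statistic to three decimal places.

z = -2.636

p̂₁ = 1293/2359 = 0.54811, p̂₂ = 1400/2389 = 0.58602.
Pooled p̂ = (1293+1400)/(2359+2389) = 2693/4748 = 0.56719.
SE = √(p̂(1−p̂)(1/n₁+1/n₂)) = √(0.56719·0.43281·0.000842494) = √(0.00020682) = 0.01438.
z = (0.54811 − 0.58602)/0.01438 = -0.03791/0.01438 = -2.636.
p-value = P(Z > -2.636) ≈ 0.9958; since p > α = 0.1, fail to reject H₀.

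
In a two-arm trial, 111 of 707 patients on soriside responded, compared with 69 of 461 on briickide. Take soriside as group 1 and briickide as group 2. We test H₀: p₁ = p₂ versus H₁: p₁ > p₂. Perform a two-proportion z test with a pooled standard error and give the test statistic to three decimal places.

p̂₁ = 111/707 = 0.15700, p̂₂ = 69/461 = 0.14967.
Pooled p̂ = (111+69)/(707+461) = 180/1168 = 0.15411.
SE = √(0.13036 × 0.00358362) = 0.02161.
z = (0.15700 − 0.14967)/0.02161 = 0.00733/0.02161 = 0.339.

z = 0.339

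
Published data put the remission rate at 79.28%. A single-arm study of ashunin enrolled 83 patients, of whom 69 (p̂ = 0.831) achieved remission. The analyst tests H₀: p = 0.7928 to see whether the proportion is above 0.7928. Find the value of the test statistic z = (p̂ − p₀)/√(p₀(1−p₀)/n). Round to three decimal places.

p̂ = 69/83 = 0.83133.
Under H₀, SE = √(0.7928·0.2072/83) = √(0.00197913) = 0.04449.
z = (0.83133 − 0.7928)/0.04449 = 0.03853/0.04449 = 0.866.

z = 0.866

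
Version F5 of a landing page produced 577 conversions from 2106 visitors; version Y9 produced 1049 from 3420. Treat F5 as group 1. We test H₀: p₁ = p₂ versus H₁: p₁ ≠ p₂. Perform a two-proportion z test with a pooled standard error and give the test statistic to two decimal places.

p̂₁ = 577/2106 ≈ 0.273979, p̂₂ = 1049/3420 ≈ 0.306725.
Pooled p̂ = (577+1049)/(2106+3420) = 1626/5526 = 0.294245.
SE = √(p̂(1−p̂)(1/n₁+1/n₂)) = √(0.294245·0.705755·0.000767231) = √(0.000159327) = 0.012622.
z = (0.273979 − 0.306725)/0.012622 = -0.032746/0.012622 = -2.59.

z = -2.59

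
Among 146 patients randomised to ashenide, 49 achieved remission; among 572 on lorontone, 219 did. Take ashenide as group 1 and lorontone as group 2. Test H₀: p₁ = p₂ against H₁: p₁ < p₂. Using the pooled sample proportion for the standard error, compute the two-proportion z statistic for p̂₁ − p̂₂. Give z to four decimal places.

z = -1.0536

p̂₁ = 49/146 = 0.335616, p̂₂ = 219/572 = 0.382867.
Pooled p̂ = (49+219)/(146+572) = 268/718 = 0.373259.
SE = √(p̂(1−p̂)(1/n₁+1/n₂)) = √(0.373259·0.626741·0.00859757) = √(0.00201129) = 0.044847.
z = (0.335616 − 0.382867)/0.044847 = -0.047251/0.044847 = -1.0536.
p-value = P(Z < -1.054) ≈ 0.1460.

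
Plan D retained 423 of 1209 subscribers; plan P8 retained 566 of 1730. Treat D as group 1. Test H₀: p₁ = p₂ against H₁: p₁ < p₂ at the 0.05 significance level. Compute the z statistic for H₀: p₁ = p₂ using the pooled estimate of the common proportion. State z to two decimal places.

p̂₁ = 423/1209 = 0.3499, p̂₂ = 566/1730 = 0.3272.
Pooled p̂ = (423+566)/(1209+1730) = 989/2939 = 0.3365.
SE = √(p̂(1−p̂)(1/n₁+1/n₂)) = √(0.3365·0.6635·0.00140516) = √(0.000313732) = 0.0177.
z = (0.3499 − 0.3272)/0.0177 = 0.0227/0.0177 = 1.28.
p-value = P(Z < 1.282) ≈ 0.9001, so at α = 0.05 we fail to reject H₀.

z = 1.28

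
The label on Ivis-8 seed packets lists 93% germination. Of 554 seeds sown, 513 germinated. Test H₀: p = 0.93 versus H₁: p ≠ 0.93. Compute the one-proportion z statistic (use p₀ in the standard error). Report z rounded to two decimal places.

p̂ = 513/554 = 0.9260.
Standard error under H₀: √(0.93×0.07/554) = 0.0108.
z = (0.9260 − 0.93)/0.0108 = -0.0040/0.0108 = -0.37.
Two-sided p-value ≈ 2·Φ(−0.370) = 0.7116.

z = -0.37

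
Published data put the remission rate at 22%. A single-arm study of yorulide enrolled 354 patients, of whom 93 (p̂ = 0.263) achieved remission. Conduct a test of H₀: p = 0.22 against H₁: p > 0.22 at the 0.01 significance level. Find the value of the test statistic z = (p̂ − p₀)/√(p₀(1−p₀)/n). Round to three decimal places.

z = 1.940

p̂ = 93/354 ≈ 0.26271.
Under H₀, SE = √(0.22·0.78/354) = √(0.000484746) = 0.02202.
z = (0.26271 − 0.22)/0.02202 = 0.04271/0.02202 = 1.940.
p-value = P(Z > 1.940) ≈ 0.0262, so at α = 0.01 we fail to reject H₀.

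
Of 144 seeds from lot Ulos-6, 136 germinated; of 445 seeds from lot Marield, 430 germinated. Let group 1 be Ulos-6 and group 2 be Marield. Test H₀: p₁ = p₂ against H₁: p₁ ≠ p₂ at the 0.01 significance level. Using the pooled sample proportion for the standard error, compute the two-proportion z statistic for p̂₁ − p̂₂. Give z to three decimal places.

p̂₁ = 136/144 = 0.944444, p̂₂ = 430/445 = 0.966292.
Pooled p̂ = (136+430)/(144+445) = 566/589 = 0.960951.
SE = √(0.0375244 × 0.00919164) = 0.018572.
z = (0.944444 − 0.966292)/0.018572 = -0.021848/0.018572 = -1.176.
Two-sided p-value ≈ 2·Φ(−1.176) = 0.2394. With α = 0.01, fail to reject H₀.

z = -1.176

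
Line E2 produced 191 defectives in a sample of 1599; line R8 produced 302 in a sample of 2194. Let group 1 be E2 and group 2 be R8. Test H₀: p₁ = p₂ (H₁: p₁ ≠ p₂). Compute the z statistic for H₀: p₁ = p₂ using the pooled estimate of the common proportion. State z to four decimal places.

z = -1.6458

p̂₁ = 191/1599 ≈ 0.119450, p̂₂ = 302/2194 ≈ 0.137648.
Pooled p̂ = (191+302)/(1599+2194) = 493/3793 = 0.129976.
SE = √(p̂(1−p̂)(1/n₁+1/n₂)) = √(0.129976·0.870024·0.00108118) = √(0.000122262) = 0.011057.
z = (0.119450 − 0.137648)/0.011057 = -0.018198/0.011057 = -1.6458.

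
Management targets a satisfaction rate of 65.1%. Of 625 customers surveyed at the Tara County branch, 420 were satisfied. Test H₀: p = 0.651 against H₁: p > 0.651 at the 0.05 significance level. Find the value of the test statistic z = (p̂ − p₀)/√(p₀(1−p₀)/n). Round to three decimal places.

z = 1.101

p̂ = 420/625 = 0.67200.
SE = √(p₀(1−p₀)/n) = √(0.2272/625) = 0.01907.
z = (0.67200 − 0.651)/0.01907 = 0.02100/0.01907 = 1.101.
p-value = P(Z > 1.101) ≈ 0.1354; since p > α = 0.05, fail to reject H₀.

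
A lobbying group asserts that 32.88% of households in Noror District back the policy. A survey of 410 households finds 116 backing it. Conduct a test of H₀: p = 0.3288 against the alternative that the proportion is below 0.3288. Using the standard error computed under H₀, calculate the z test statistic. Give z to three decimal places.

p̂ = 116/410 ≈ 0.28293.
Under H₀, SE = √(0.3288·0.6712/410) = √(0.00053827) = 0.02320.
z = (0.28293 − 0.3288)/0.02320 = -0.04587/0.02320 = -1.977.
p-value = P(Z < -1.977) ≈ 0.0240.

z = -1.977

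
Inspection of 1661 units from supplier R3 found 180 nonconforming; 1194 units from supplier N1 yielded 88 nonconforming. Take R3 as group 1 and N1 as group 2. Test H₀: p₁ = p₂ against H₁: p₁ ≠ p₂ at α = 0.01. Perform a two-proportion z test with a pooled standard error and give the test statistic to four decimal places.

p̂₁ = 180/1661 = 0.1083685, p̂₂ = 88/1194 = 0.0737018.
Pooled p̂ = (180+88)/(1661+1194) = 268/2855 = 0.0938704.
SE = √(0.0850588 × 0.00143957) = 0.0110656.
z = (0.1083685 − 0.0737018)/0.0110656 = 0.0346667/0.0110656 = 3.1328.
p-value = 2·P(Z > 3.133) ≈ 0.0017. With α = 0.01, reject H₀.

z = 3.1328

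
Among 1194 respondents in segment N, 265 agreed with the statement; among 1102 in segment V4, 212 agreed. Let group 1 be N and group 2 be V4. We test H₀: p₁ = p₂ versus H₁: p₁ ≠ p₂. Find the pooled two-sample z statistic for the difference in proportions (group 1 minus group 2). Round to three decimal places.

p̂₁ = 265/1194 ≈ 0.221943, p̂₂ = 212/1102 ≈ 0.192377.
Pooled p̂ = (265+212)/(1194+1102) = 477/2296 = 0.207753.
SE = √(0.164591 × 0.00174496) = 0.016947.
z = (0.221943 − 0.192377)/0.016947 = 0.029566/0.016947 = 1.745.
p-value = 2·P(Z > 1.745) ≈ 0.0811.

z = 1.745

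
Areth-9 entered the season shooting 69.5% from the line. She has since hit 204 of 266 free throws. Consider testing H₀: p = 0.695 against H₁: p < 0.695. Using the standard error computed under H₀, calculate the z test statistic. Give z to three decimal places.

z = 2.548

p̂ = 204/266 ≈ 0.76692.
Standard error under H₀: √(0.695×0.305/266) = 0.02823.
z = (0.76692 − 0.695)/0.02823 = 0.07192/0.02823 = 2.548.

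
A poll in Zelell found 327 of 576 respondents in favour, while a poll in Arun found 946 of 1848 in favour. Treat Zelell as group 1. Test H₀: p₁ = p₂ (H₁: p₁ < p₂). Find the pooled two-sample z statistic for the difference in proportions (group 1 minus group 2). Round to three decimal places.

p̂₁ = 327/576 ≈ 0.56771, p̂₂ = 946/1848 ≈ 0.51190.
Pooled p̂ = (327+946)/(576+1848) = 1273/2424 = 0.52517.
SE = √(p̂(1−p̂)(1/n₁+1/n₂)) = √(0.52517·0.47483·0.00227724) = √(0.000567867) = 0.02383.
z = (0.56771 − 0.51190)/0.02383 = 0.05581/0.02383 = 2.342.
p-value = P(Z < 2.342) ≈ 0.9904.

z = 2.342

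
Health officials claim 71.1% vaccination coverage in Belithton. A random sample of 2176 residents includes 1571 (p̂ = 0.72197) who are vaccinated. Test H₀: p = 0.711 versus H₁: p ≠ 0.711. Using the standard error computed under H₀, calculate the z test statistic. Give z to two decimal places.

p̂ = 1571/2176 = 0.7220.
Standard error under H₀: √(0.711×0.289/2176) = 0.0097.
z = (0.7220 − 0.711)/0.0097 = 0.0110/0.0097 = 1.13.

z = 1.13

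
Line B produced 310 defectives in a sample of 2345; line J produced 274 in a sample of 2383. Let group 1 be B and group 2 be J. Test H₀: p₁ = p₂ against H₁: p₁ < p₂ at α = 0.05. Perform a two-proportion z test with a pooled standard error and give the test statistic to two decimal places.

p̂₁ = 310/2345 = 0.13220, p̂₂ = 274/2383 = 0.11498.
Pooled p̂ = (310+274)/(2345+2383) = 584/4728 = 0.12352.
SE = √(p̂(1−p̂)(1/n₁+1/n₂)) = √(0.12352·0.87648·0.000846078) = √(9.15985e-05) = 0.00957.
z = (0.13220 − 0.11498)/0.00957 = 0.01722/0.00957 = 1.80.
p-value = P(Z < 1.799) ≈ 0.9640, so at α = 0.05 we fail to reject H₀.

z = 1.80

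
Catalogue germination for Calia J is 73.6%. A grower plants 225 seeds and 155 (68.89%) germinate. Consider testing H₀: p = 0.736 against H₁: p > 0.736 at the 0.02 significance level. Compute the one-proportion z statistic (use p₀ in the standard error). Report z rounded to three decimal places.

z = -1.603

p̂ = 155/225 ≈ 0.68889.
Under H₀, SE = √(0.736·0.264/225) = √(0.000863573) = 0.02939.
z = (0.68889 − 0.736)/0.02939 = -0.04711/0.02939 = -1.603.
p-value = P(Z > -1.603) ≈ 0.9455. With α = 0.02, fail to reject H₀.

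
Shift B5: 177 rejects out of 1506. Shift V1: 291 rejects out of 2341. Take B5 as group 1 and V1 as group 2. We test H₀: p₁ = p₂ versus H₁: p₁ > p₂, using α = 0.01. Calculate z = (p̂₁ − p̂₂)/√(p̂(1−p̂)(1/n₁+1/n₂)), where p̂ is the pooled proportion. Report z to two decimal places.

z = -0.63

p̂₁ = 177/1506 ≈ 0.1175, p̂₂ = 291/2341 ≈ 0.1243.
Pooled p̂ = (177+291)/(1506+2341) = 468/3847 = 0.1217.
SE = √(0.106854 × 0.00109118) = 0.0108.
z = (0.1175 − 0.1243)/0.0108 = -0.0068/0.0108 = -0.63.
p-value = P(Z > -0.628) ≈ 0.7348, so at α = 0.01 we fail to reject H₀.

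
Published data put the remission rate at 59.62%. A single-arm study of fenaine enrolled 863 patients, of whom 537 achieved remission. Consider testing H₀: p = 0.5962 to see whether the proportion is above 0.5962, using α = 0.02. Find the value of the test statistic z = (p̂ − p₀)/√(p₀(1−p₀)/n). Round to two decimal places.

z = 1.56

p̂ = 537/863 ≈ 0.6222.
Standard error under H₀: √(0.5962×0.4038/863) = 0.0167.
z = (0.6222 − 0.5962)/0.0167 = 0.0260/0.0167 = 1.56.
p-value = P(Z > 1.560) ≈ 0.0594, so at α = 0.02 we fail to reject H₀.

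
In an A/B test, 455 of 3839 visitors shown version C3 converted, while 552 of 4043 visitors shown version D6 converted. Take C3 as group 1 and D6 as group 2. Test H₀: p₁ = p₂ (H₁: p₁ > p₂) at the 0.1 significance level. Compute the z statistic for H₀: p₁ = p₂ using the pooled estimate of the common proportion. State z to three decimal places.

p̂₁ = 455/3839 = 0.118520, p̂₂ = 552/4043 = 0.136532.
Pooled p̂ = (455+552)/(3839+4043) = 1007/7882 = 0.127759.
SE = √(0.111437 × 0.000507826) = 0.007523.
z = (0.118520 − 0.136532)/0.007523 = -0.018012/0.007523 = -2.394.
p-value = P(Z > -2.394) ≈ 0.9917, so at α = 0.1 we fail to reject H₀.

z = -2.394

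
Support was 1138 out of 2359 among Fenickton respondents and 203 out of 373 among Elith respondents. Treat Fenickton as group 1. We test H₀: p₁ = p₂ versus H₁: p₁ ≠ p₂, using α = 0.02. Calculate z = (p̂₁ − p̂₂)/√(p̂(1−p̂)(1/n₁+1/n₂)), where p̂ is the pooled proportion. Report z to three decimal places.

p̂₁ = 1138/2359 ≈ 0.482408, p̂₂ = 203/373 ≈ 0.544236.
Pooled p̂ = (1138+203)/(2359+373) = 1341/2732 = 0.490849.
SE = √(p̂(1−p̂)(1/n₁+1/n₂)) = √(0.490849·0.509151·0.00310487) = √(0.000775958) = 0.027856.
z = (0.482408 − 0.544236)/0.027856 = -0.061828/0.027856 = -2.220.
p-value = 2·P(Z > 2.220) ≈ 0.0264, so at α = 0.02 we fail to reject H₀.

z = -2.220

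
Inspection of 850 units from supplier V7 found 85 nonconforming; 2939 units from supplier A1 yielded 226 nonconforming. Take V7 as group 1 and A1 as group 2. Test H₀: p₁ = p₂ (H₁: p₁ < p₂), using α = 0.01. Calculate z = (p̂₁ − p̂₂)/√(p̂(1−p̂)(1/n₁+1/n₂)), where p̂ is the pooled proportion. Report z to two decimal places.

z = 2.16

p̂₁ = 85/850 = 0.1000, p̂₂ = 226/2939 = 0.0769.
Pooled p̂ = (85+226)/(850+2939) = 311/3789 = 0.0821.
SE = √(0.0753426 × 0.00151672) = 0.0107.
z = (0.1000 − 0.0769)/0.0107 = 0.0231/0.0107 = 2.16.
p-value = P(Z < 2.161) ≈ 0.9847. With α = 0.01, fail to reject H₀.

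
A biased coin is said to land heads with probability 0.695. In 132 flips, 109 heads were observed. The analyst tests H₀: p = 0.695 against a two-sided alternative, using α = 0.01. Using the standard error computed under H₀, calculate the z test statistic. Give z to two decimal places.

z = 3.26

p̂ = 109/132 = 0.8258.
Standard error under H₀: √(0.695×0.305/132) = 0.0401.
z = (0.8258 − 0.695)/0.0401 = 0.1308/0.0401 = 3.26.
Two-sided p-value ≈ 2·Φ(−3.263) = 0.0011. With α = 0.01, reject H₀.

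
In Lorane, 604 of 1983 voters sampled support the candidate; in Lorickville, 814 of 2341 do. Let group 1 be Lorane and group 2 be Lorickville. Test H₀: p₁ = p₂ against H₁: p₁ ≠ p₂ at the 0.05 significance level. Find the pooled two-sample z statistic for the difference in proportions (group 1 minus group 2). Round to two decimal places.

p̂₁ = 604/1983 = 0.3046, p̂₂ = 814/2341 = 0.3477.
Pooled p̂ = (604+814)/(1983+2341) = 1418/4324 = 0.3279.
SE = √(p̂(1−p̂)(1/n₁+1/n₂)) = √(0.3279·0.6721·0.000931454) = √(0.000205287) = 0.0143.
z = (0.3046 − 0.3477)/0.0143 = -0.0431/0.0143 = -3.01.
p-value = 2·P(Z > 3.010) ≈ 0.0026; since p < α = 0.05, reject H₀.

z = -3.01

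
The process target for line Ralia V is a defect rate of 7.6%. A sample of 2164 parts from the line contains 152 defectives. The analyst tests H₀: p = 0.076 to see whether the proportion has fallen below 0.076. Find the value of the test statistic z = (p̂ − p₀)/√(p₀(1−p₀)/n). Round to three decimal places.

z = -1.011

p̂ = 152/2164 = 0.07024.
Under H₀, SE = √(0.076·0.924/2164) = √(3.2451e-05) = 0.00570.
z = (0.07024 − 0.076)/0.00570 = -0.00576/0.00570 = -1.011.
p-value = P(Z < -1.011) ≈ 0.1560.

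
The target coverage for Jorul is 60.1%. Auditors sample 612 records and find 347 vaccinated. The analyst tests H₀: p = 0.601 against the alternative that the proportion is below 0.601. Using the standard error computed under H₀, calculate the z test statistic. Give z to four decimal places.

p̂ = 347/612 = 0.566993.
Under H₀, SE = √(0.601·0.399/612) = √(0.000391828) = 0.019795.
z = (0.566993 − 0.601)/0.019795 = -0.034007/0.019795 = -1.7180.

z = -1.7180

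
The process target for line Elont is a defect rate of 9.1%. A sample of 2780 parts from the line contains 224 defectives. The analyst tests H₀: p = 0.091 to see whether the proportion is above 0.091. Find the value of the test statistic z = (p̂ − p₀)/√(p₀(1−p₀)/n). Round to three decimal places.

p̂ = 224/2780 = 0.080576.
SE = √(p₀(1−p₀)/n) = √(0.082719/2780) = 0.005455.
z = (0.080576 − 0.091)/0.005455 = -0.010424/0.005455 = -1.911.
p-value = P(Z > -1.911) ≈ 0.9720.

z = -1.911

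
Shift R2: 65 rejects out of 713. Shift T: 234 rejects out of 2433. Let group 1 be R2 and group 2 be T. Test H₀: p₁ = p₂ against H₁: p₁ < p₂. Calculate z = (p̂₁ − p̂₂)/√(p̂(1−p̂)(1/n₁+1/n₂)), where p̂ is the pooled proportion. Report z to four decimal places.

z = -0.4014

p̂₁ = 65/713 = 0.0911641, p̂₂ = 234/2433 = 0.0961776.
Pooled p̂ = (65+234)/(713+2433) = 299/3146 = 0.0950413.
SE = √(0.0860085 × 0.00181354) = 0.0124892.
z = (0.0911641 − 0.0961776)/0.0124892 = -0.0050135/0.0124892 = -0.4014.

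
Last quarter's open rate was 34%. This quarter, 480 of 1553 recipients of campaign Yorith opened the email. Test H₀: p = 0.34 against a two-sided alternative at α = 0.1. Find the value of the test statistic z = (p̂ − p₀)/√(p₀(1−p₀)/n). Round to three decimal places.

z = -2.572

p̂ = 480/1553 = 0.30908.
Standard error under H₀: √(0.34×0.66/1553) = 0.01202.
z = (0.30908 − 0.34)/0.01202 = -0.03092/0.01202 = -2.572.
Two-sided p-value ≈ 2·Φ(−2.572) = 0.0101. With α = 0.1, reject H₀.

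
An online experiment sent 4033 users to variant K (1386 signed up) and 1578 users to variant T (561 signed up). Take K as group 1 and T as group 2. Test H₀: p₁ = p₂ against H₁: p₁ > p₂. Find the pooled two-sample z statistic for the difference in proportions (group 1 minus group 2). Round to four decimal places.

p̂₁ = 1386/4033 ≈ 0.343665, p̂₂ = 561/1578 ≈ 0.355513.
Pooled p̂ = (1386+561)/(4033+1578) = 1947/5611 = 0.346997.
SE = √(p̂(1−p̂)(1/n₁+1/n₂)) = √(0.346997·0.653003·0.000881668) = √(0.000199777) = 0.014134.
z = (0.343665 − 0.355513)/0.014134 = -0.011848/0.014134 = -0.8383.
p-value = P(Z > -0.838) ≈ 0.7991.

z = -0.8383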